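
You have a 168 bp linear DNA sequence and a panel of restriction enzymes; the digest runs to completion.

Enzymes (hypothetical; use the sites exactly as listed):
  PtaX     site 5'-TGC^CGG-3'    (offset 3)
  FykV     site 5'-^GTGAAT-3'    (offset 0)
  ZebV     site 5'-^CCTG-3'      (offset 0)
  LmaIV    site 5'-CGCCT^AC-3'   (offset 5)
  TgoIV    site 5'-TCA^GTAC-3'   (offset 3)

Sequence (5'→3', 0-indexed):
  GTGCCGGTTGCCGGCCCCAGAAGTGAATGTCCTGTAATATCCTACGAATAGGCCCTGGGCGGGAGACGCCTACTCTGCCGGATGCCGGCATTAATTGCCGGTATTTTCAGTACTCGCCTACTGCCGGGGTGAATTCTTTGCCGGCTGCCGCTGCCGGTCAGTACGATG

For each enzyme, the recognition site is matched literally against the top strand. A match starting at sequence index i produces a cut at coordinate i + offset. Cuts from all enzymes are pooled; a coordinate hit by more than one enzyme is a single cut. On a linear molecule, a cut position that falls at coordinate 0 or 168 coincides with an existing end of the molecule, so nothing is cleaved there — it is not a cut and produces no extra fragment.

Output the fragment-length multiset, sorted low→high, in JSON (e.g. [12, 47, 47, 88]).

[4,4,5,6,7,7,7,8,8,10,11,11,13,13,13,18,23]

Site scan:
  PtaX (TGCCGG, off=3): starts [1, 8, 75, 82, 95, 121, 138, 151] → cuts [4, 11, 78, 85, 98, 124, 141, 154]
  FykV (GTGAAT, off=0): starts [22, 128] → cuts [22, 128]
  ZebV (CCTG, off=0): starts [30, 53] → cuts [30, 53]
  LmaIV (CGCCTAC, off=5): starts [66, 114] → cuts [71, 119]
  TgoIV (TCAGTAC, off=3): starts [106, 157] → cuts [109, 160]

All cut coordinates (distinct, sorted): [4, 11, 22, 30, 53, 71, 78, 85, 98, 109, 119, 124, 128, 141, 154, 160]

Fragments:
  [0,4): 4 bp
  [4,11): 7 bp
  [11,22): 11 bp
  [22,30): 8 bp
  [30,53): 23 bp
  [53,71): 18 bp
  [71,78): 7 bp
  [78,85): 7 bp
  [85,98): 13 bp
  [98,109): 11 bp
  [109,119): 10 bp
  [119,124): 5 bp
  [124,128): 4 bp
  [128,141): 13 bp
  [141,154): 13 bp
  [154,160): 6 bp
  [160,168): 8 bp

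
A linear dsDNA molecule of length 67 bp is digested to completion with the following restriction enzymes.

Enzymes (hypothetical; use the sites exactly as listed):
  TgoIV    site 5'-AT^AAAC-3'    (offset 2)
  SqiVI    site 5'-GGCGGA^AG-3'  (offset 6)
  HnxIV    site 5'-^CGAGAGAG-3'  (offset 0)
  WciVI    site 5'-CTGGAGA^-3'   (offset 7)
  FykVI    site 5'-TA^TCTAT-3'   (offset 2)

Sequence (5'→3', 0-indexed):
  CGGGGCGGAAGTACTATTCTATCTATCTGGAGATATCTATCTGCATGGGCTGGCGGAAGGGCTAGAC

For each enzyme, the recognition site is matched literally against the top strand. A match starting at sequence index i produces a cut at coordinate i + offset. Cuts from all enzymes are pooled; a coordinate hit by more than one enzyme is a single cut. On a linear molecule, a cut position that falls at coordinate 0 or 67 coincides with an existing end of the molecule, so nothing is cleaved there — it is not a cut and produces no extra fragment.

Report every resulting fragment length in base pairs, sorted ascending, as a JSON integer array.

[2,9,10,12,12,22]

Site scan:
  TgoIV (ATAAAC, off=2): no sites
  SqiVI GGCGGAAG/6: at [3, 51] ⇒ [9, 57]
  HnxIV (CGAGAGAG, off=0): no sites
  WciVI CTGGAGA/7: at [26] ⇒ [33]
  FykVI TATCTAT/2: at [19, 33] ⇒ [21, 35]

All cut coordinates (distinct, sorted): [9, 21, 33, 35, 57]

Fragment lengths:
  [0,9): 9 bp
  [9,21): 12 bp
  [21,33): 12 bp
  [33,35): 2 bp
  [35,57): 22 bp
  [57,67): 10 bp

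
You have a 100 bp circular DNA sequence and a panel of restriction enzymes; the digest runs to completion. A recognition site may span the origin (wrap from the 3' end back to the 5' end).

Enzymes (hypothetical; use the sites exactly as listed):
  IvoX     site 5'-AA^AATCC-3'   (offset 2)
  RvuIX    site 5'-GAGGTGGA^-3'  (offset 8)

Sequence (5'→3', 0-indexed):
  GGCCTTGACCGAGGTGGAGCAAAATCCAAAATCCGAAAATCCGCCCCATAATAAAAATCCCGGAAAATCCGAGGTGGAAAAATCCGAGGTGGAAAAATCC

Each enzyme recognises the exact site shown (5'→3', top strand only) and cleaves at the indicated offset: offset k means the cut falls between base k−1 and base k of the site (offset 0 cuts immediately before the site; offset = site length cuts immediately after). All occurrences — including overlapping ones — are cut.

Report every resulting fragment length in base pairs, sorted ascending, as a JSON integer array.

[2,2,4,7,8,10,13,13,18,23]

Per-enzyme occurrences:
  IvoX (AAAATCC, off=2): starts [20, 27, 35, 53, 63, 78, 93] → cuts [22, 29, 37, 55, 65, 80, 95]
  RvuIX (GAGGTGGA, off=8): starts [10, 70, 85] → cuts [18, 78, 93]

Pooled cuts: [18, 22, 29, 37, 55, 65, 78, 80, 93, 95]

Fragment lengths:
  18→22: 4 bp
  22→29: 7 bp
  29→37: 8 bp
  37→55: 18 bp
  55→65: 10 bp
  65→78: 13 bp
  78→80: 2 bp
  80→93: 13 bp
  93→95: 2 bp
  95→18 (wrap): 100-95+18 = 23 bp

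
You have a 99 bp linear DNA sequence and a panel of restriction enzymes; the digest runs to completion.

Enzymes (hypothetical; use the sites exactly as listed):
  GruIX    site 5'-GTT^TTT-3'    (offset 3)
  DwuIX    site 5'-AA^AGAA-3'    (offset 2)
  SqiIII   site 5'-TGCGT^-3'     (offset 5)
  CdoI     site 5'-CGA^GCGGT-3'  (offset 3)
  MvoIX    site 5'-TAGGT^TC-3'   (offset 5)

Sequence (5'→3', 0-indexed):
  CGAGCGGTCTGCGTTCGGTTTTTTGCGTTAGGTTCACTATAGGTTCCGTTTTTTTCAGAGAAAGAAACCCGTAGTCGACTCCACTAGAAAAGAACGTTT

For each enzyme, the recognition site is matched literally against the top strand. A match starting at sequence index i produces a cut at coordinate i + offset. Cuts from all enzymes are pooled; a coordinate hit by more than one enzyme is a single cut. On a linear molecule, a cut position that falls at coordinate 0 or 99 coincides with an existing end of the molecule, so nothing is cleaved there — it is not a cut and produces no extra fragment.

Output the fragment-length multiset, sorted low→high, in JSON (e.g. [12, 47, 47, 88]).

Per-enzyme occurrences:
  GruIX GTTTTT/3: at [17, 47] ⇒ [20, 50]
  DwuIX AAAGAA/2: at [60, 88] ⇒ [62, 90]
  SqiIII TGCGT/5: at [9, 23] ⇒ [14, 28]
  CdoI CGAGCGGT/3: at [0] ⇒ [3]
  MvoIX TAGGTTC/5: at [28, 39] ⇒ [33, 44]

All cut coordinates (distinct, sorted): [3, 14, 20, 28, 33, 44, 50, 62, 90]

Fragments:
  [0,3): 3 bp
  [3,14): 11 bp
  [14,20): 6 bp
  [20,28): 8 bp
  [28,33): 5 bp
  [33,44): 11 bp
  [44,50): 6 bp
  [50,62): 12 bp
  [62,90): 28 bp
  [90,99): 9 bp

[3,5,6,6,8,9,11,11,12,28]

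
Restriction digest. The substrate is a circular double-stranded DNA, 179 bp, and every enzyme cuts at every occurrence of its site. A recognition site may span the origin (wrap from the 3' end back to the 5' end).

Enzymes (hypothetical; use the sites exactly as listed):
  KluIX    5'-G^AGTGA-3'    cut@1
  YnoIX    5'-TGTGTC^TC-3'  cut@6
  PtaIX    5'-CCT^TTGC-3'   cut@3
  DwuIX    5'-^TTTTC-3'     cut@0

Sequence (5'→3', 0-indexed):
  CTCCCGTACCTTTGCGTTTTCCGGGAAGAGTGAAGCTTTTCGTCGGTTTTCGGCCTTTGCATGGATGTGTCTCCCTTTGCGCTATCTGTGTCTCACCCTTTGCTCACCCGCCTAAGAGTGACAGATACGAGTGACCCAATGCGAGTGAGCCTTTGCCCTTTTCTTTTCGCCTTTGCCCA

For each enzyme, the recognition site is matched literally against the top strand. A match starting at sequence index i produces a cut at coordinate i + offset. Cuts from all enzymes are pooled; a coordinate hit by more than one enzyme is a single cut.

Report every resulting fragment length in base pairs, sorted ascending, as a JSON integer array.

Scan for sites:
  KluIX GAGTGA/1: at [27, 115, 128, 142] ⇒ [28, 116, 129, 143]
  YnoIX TGTGTCTC/6: at [65, 86] ⇒ [71, 92]
  PtaIX CCTTTGC/3: at [8, 53, 73, 96, 149, 169] ⇒ [11, 56, 76, 99, 152, 172]
  DwuIX TTTTC/0: at [16, 36, 46, 158, 163] ⇒ [16, 36, 46, 158, 163]

Pooled cuts: [11, 16, 28, 36, 46, 56, 71, 76, 92, 99, 116, 129, 143, 152, 158, 163, 172]

Fragments:
  11→16: 5 bp
  16→28: 12 bp
  28→36: 8 bp
  36→46: 10 bp
  46→56: 10 bp
  56→71: 15 bp
  71→76: 5 bp
  76→92: 16 bp
  92→99: 7 bp
  99→116: 17 bp
  116→129: 13 bp
  129→143: 14 bp
  143→152: 9 bp
  152→158: 6 bp
  158→163: 5 bp
  163→172: 9 bp
  172→11 (wrap): 179-172+11 = 18 bp

[5,5,5,6,7,8,9,9,10,10,12,13,14,15,16,17,18]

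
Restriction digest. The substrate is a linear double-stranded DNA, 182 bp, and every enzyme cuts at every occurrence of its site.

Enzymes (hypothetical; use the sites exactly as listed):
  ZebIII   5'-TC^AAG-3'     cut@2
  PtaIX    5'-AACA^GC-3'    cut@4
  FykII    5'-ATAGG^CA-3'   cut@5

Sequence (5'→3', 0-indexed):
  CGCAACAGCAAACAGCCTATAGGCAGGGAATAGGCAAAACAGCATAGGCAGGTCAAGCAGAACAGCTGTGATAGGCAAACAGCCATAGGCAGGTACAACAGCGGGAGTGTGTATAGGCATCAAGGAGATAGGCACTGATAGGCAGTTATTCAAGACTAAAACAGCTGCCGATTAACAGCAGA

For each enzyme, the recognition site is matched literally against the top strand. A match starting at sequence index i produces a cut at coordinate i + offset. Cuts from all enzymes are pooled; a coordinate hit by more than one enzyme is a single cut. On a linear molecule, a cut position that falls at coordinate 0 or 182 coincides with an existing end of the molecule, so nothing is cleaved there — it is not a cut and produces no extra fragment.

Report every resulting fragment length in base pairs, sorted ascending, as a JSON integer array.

Scan for sites:
  ZebIII TCAAG/2: at [52, 119, 149] ⇒ [54, 121, 151]
  PtaIX AACAGC/4: at [3, 10, 37, 60, 77, 96, 159, 173] ⇒ [7, 14, 41, 64, 81, 100, 163, 177]
  FykII ATAGGCA/5: at [18, 29, 43, 70, 84, 112, 127, 137] ⇒ [23, 34, 48, 75, 89, 117, 132, 142]

Pooled cuts: [7, 14, 23, 34, 41, 48, 54, 64, 75, 81, 89, 100, 117, 121, 132, 142, 151, 163, 177]

Fragments:
  [0,7): 7 bp
  [7,14): 7 bp
  [14,23): 9 bp
  [23,34): 11 bp
  [34,41): 7 bp
  [41,48): 7 bp
  [48,54): 6 bp
  [54,64): 10 bp
  [64,75): 11 bp
  [75,81): 6 bp
  [81,89): 8 bp
  [89,100): 11 bp
  [100,117): 17 bp
  [117,121): 4 bp
  [121,132): 11 bp
  [132,142): 10 bp
  [142,151): 9 bp
  [151,163): 12 bp
  [163,177): 14 bp
  [177,182): 5 bp

[4,5,6,6,7,7,7,7,8,9,9,10,10,11,11,11,11,12,14,17]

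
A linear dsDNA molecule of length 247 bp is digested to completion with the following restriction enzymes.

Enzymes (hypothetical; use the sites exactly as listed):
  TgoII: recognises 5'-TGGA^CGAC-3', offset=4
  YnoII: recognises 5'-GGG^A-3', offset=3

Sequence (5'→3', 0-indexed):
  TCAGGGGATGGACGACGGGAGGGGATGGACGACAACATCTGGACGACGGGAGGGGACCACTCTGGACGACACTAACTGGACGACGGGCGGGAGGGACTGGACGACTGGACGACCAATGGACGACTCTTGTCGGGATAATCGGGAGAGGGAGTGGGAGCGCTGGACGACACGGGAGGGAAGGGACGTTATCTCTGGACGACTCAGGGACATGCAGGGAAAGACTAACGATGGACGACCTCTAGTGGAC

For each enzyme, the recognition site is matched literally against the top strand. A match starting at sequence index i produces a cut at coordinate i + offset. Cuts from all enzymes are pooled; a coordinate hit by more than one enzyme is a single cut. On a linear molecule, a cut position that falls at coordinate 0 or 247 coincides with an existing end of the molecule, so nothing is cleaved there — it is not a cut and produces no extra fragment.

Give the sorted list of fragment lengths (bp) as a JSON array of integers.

[4,4,5,5,5,5,5,6,6,6,7,7,7,8,9,9,9,10,10,11,11,11,14,14,14,14,15,16]

Scan for sites:
  TgoII (TGGACGAC, off=4): starts [8, 25, 39, 62, 76, 97, 105, 116, 160, 192, 228] → cuts [12, 29, 43, 66, 80, 101, 109, 120, 164, 196, 232]
  YnoII (GGGA, off=3): starts [4, 16, 21, 47, 52, 88, 92, 131, 140, 146, 152, 170, 174, 179, 203, 213] → cuts [7, 19, 24, 50, 55, 91, 95, 134, 143, 149, 155, 173, 177, 182, 206, 216]

Pooled cuts: [7, 12, 19, 24, 29, 43, 50, 55, 66, 80, 91, 95, 101, 109, 120, 134, 143, 149, 155, 164, 173, 177, 182, 196, 206, 216, 232]

Fragments:
  [0,7): 7 bp
  [7,12): 5 bp
  [12,19): 7 bp
  [19,24): 5 bp
  [24,29): 5 bp
  [29,43): 14 bp
  [43,50): 7 bp
  [50,55): 5 bp
  [55,66): 11 bp
  [66,80): 14 bp
  [80,91): 11 bp
  [91,95): 4 bp
  [95,101): 6 bp
  [101,109): 8 bp
  [109,120): 11 bp
  [120,134): 14 bp
  [134,143): 9 bp
  [143,149): 6 bp
  [149,155): 6 bp
  [155,164): 9 bp
  [164,173): 9 bp
  [173,177): 4 bp
  [177,182): 5 bp
  [182,196): 14 bp
  [196,206): 10 bp
  [206,216): 10 bp
  [216,232): 16 bp
  [232,247): 15 bp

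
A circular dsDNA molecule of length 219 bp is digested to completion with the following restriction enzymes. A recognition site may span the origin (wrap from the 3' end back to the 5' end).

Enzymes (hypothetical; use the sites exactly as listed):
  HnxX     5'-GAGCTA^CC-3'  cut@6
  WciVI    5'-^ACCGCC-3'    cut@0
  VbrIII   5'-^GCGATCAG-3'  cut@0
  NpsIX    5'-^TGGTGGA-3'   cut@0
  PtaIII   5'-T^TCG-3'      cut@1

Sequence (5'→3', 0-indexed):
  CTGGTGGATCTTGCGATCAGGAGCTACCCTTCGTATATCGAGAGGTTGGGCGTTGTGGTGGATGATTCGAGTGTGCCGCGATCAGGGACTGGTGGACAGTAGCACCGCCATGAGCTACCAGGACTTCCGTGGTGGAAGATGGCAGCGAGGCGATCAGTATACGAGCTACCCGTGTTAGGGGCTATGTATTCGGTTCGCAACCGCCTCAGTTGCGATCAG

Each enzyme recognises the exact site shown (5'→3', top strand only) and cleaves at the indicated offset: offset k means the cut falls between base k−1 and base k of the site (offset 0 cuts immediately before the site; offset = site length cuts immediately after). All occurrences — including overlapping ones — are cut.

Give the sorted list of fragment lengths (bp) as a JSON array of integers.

[4,5,5,9,11,11,11,12,12,12,14,14,14,19,20,21,25]

Site scan:
  HnxX GAGCTACC/6: at [20, 111, 162] ⇒ [26, 117, 168]
  WciVI ACCGCC/0: at [103, 199] ⇒ [103, 199]
  VbrIII GCGATCAG/0: at [12, 77, 149, 211] ⇒ [12, 77, 149, 211]
  NpsIX TGGTGGA/0: at [1, 55, 89, 129] ⇒ [1, 55, 89, 129]
  PtaIII TTCG/1: at [29, 65, 188, 193] ⇒ [30, 66, 189, 194]

Pooled cuts: [1, 12, 26, 30, 55, 66, 77, 89, 103, 117, 129, 149, 168, 189, 194, 199, 211]

Fragments:
  1→12: 11 bp
  12→26: 14 bp
  26→30: 4 bp
  30→55: 25 bp
  55→66: 11 bp
  66→77: 11 bp
  77→89: 12 bp
  89→103: 14 bp
  103→117: 14 bp
  117→129: 12 bp
  129→149: 20 bp
  149→168: 19 bp
  168→189: 21 bp
  189→194: 5 bp
  194→199: 5 bp
  199→211: 12 bp
  211→1 (wrap): 219-211+1 = 9 bp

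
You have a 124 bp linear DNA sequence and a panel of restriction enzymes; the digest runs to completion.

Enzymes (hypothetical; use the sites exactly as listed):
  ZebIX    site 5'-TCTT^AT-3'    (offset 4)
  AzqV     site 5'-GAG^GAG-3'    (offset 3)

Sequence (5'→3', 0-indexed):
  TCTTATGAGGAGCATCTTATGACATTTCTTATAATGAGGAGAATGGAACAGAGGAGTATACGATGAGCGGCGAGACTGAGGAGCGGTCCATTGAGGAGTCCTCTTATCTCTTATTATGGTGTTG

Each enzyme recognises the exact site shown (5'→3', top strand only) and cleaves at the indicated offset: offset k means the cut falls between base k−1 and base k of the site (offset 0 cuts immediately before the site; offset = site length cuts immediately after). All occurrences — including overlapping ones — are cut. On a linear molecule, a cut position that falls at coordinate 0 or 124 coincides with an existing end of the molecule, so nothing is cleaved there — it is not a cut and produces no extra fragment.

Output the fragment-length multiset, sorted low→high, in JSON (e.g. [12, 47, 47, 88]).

[4,5,7,8,9,10,12,12,15,15,27]

Per-enzyme occurrences:
  ZebIX (TCTTAT, off=4): starts [0, 14, 26, 101, 108] → cuts [4, 18, 30, 105, 112]
  AzqV (GAGGAG, off=3): starts [6, 35, 50, 77, 92] → cuts [9, 38, 53, 80, 95]

All cut coordinates (distinct, sorted): [4, 9, 18, 30, 38, 53, 80, 95, 105, 112]

Fragment lengths:
  [0,4): 4 bp
  [4,9): 5 bp
  [9,18): 9 bp
  [18,30): 12 bp
  [30,38): 8 bp
  [38,53): 15 bp
  [53,80): 27 bp
  [80,95): 15 bp
  [95,105): 10 bp
  [105,112): 7 bp
  [112,124): 12 bp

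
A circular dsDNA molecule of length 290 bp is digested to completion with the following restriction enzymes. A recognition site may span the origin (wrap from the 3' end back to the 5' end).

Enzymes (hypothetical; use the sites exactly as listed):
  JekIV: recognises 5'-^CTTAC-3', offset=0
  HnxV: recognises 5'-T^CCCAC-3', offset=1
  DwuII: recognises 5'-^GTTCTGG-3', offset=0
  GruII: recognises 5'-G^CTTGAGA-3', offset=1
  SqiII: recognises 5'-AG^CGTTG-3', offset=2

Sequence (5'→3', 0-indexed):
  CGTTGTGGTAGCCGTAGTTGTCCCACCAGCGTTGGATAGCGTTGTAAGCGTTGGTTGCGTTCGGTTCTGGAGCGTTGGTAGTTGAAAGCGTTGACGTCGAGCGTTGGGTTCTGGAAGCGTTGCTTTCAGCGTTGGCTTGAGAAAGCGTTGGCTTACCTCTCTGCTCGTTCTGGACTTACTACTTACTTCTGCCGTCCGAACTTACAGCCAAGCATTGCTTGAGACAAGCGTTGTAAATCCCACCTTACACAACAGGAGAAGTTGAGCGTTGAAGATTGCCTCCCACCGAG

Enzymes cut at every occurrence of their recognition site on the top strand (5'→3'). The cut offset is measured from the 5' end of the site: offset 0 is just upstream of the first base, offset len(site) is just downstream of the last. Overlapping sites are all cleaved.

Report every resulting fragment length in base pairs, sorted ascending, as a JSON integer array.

[5,6,6,6,7,8,8,9,9,9,10,10,10,10,11,12,13,15,15,15,16,17,19,21,23]

Scan for sites:
  JekIV CTTAC/0: at [151, 174, 181, 200, 243] ⇒ [151, 174, 181, 200, 243]
  HnxV TCCCAC/1: at [20, 237, 280] ⇒ [21, 238, 281]
  DwuII GTTCTGG/0: at [63, 107, 166] ⇒ [63, 107, 166]
  GruII GCTTGAGA/1: at [134, 216] ⇒ [135, 217]
  SqiII AGCGTTG/2: at [27, 37, 46, 70, 86, 99, 115, 127, 143, 226, 264, 288] ⇒ [0, 29, 39, 48, 72, 88, 101, 117, 129, 145, 228, 266]

Pooled cuts: [0, 21, 29, 39, 48, 63, 72, 88, 101, 107, 117, 129, 135, 145, 151, 166, 174, 181, 200, 217, 228, 238, 243, 266, 281]

Fragment lengths:
  0→21: 21 bp
  21→29: 8 bp
  29→39: 10 bp
  39→48: 9 bp
  48→63: 15 bp
  63→72: 9 bp
  72→88: 16 bp
  88→101: 13 bp
  101→107: 6 bp
  107→117: 10 bp
  117→129: 12 bp
  129→135: 6 bp
  135→145: 10 bp
  145→151: 6 bp
  151→166: 15 bp
  166→174: 8 bp
  174→181: 7 bp
  181→200: 19 bp
  200→217: 17 bp
  217→228: 11 bp
  228→238: 10 bp
  238→243: 5 bp
  243→266: 23 bp
  266→281: 15 bp
  281→0 (wrap): 290-281+0 = 9 bp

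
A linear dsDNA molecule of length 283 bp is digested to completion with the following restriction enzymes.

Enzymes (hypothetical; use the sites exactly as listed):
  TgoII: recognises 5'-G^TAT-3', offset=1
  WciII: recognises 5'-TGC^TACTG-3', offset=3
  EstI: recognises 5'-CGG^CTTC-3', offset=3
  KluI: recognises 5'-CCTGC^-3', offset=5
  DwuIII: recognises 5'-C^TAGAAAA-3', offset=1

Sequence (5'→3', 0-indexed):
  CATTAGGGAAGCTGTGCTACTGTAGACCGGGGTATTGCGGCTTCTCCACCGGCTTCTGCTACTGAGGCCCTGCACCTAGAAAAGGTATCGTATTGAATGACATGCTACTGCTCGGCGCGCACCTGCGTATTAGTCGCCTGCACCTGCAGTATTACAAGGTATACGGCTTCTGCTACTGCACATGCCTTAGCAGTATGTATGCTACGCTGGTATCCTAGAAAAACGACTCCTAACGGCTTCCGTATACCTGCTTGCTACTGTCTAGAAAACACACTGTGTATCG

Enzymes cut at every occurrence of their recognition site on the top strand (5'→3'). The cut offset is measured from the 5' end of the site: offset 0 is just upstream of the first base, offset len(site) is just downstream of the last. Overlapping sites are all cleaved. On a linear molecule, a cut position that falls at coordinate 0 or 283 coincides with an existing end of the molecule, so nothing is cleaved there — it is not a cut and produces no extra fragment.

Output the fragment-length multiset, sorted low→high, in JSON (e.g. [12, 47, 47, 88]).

[1,2,3,4,4,5,5,5,6,6,7,7,7,7,8,9,9,10,12,13,14,14,15,15,16,17,20,21,21]

Site scan:
  TgoII (GTAT, off=1): starts [31, 84, 89, 126, 148, 158, 192, 196, 209, 241, 277] → cuts [32, 85, 90, 127, 149, 159, 193, 197, 210, 242, 278]
  WciII (TGCTACTG, off=3): starts [14, 56, 102, 170, 252] → cuts [17, 59, 105, 173, 255]
  EstI (CGGCTTC, off=3): starts [37, 49, 163, 233] → cuts [40, 52, 166, 236]
  KluI (CCTGC, off=5): starts [68, 121, 136, 142, 246] → cuts [73, 126, 141, 147, 251]
  DwuIII (CTAGAAAA, off=1): starts [75, 214, 261] → cuts [76, 215, 262]

All cut coordinates (distinct, sorted): [17, 32, 40, 52, 59, 73, 76, 85, 90, 105, 126, 127, 141, 147, 149, 159, 166, 173, 193, 197, 210, 215, 236, 242, 251, 255, 262, 278]

Fragments:
  [0,17): 17 bp
  [17,32): 15 bp
  [32,40): 8 bp
  [40,52): 12 bp
  [52,59): 7 bp
  [59,73): 14 bp
  [73,76): 3 bp
  [76,85): 9 bp
  [85,90): 5 bp
  [90,105): 15 bp
  [105,126): 21 bp
  [126,127): 1 bp
  [127,141): 14 bp
  [141,147): 6 bp
  [147,149): 2 bp
  [149,159): 10 bp
  [159,166): 7 bp
  [166,173): 7 bp
  [173,193): 20 bp
  [193,197): 4 bp
  [197,210): 13 bp
  [210,215): 5 bp
  [215,236): 21 bp
  [236,242): 6 bp
  [242,251): 9 bp
  [251,255): 4 bp
  [255,262): 7 bp
  [262,278): 16 bp
  [278,283): 5 bp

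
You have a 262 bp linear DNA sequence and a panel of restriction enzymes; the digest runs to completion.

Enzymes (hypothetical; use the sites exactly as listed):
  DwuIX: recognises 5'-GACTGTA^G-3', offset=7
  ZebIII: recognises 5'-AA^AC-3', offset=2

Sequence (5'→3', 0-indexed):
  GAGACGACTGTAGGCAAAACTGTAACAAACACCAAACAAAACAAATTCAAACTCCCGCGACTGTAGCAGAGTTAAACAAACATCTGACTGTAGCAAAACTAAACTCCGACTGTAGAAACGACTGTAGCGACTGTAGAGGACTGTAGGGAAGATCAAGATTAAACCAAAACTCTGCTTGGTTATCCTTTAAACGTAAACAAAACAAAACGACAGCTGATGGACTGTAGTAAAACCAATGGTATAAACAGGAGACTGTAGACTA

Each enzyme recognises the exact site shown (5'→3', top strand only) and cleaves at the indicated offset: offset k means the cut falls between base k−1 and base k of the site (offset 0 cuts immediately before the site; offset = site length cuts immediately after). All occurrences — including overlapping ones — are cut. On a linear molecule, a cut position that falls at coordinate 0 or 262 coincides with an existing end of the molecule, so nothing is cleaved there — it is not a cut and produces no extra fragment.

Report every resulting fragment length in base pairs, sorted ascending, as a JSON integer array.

Site scan:
  DwuIX (GACTGTAG, off=7): starts [5, 58, 85, 107, 119, 128, 138, 219, 250] → cuts [12, 65, 92, 114, 126, 135, 145, 226, 257]
  ZebIII (AAAC, off=2): starts [16, 26, 33, 38, 48, 73, 77, 95, 100, 115, 160, 166, 188, 194, 199, 204, 229, 242] → cuts [18, 28, 35, 40, 50, 75, 79, 97, 102, 117, 162, 168, 190, 196, 201, 206, 231, 244]

All cut coordinates (distinct, sorted): [12, 18, 28, 35, 40, 50, 65, 75, 79, 92, 97, 102, 114, 117, 126, 135, 145, 162, 168, 190, 196, 201, 206, 226, 231, 244, 257]

Fragments:
  [0,12): 12 bp
  [12,18): 6 bp
  [18,28): 10 bp
  [28,35): 7 bp
  [35,40): 5 bp
  [40,50): 10 bp
  [50,65): 15 bp
  [65,75): 10 bp
  [75,79): 4 bp
  [79,92): 13 bp
  [92,97): 5 bp
  [97,102): 5 bp
  [102,114): 12 bp
  [114,117): 3 bp
  [117,126): 9 bp
  [126,135): 9 bp
  [135,145): 10 bp
  [145,162): 17 bp
  [162,168): 6 bp
  [168,190): 22 bp
  [190,196): 6 bp
  [196,201): 5 bp
  [201,206): 5 bp
  [206,226): 20 bp
  [226,231): 5 bp
  [231,244): 13 bp
  [244,257): 13 bp
  [257,262): 5 bp

[3,4,5,5,5,5,5,5,5,6,6,6,7,9,9,10,10,10,10,12,12,13,13,13,15,17,20,22]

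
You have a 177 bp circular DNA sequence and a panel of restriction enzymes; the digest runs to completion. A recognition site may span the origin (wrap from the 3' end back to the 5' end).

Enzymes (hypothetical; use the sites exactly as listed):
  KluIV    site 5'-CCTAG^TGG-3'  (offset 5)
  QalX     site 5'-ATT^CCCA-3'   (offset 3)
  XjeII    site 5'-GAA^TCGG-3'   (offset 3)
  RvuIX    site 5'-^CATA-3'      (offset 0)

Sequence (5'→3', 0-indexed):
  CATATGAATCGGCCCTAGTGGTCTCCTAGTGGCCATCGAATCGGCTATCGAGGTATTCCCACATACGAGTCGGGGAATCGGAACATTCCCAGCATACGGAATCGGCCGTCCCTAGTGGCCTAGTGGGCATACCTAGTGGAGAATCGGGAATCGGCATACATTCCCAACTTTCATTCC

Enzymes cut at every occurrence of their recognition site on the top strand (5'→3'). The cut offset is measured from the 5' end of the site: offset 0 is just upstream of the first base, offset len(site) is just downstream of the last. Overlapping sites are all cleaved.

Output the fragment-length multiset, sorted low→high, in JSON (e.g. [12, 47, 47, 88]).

[2,4,4,4,5,7,7,8,8,8,9,9,10,10,11,11,13,14,16,17]

Scan for sites:
  KluIV (CCTAGTGG, off=5): starts [13, 24, 110, 118, 131] → cuts [18, 29, 115, 123, 136]
  QalX (ATTCCCA, off=3): starts [54, 84, 159, 172] → cuts [57, 87, 162, 175]
  XjeII (GAATCGG, off=3): starts [5, 37, 74, 98, 140, 147] → cuts [8, 40, 77, 101, 143, 150]
  RvuIX (CATA, off=0): starts [0, 61, 92, 127, 154] → cuts [0, 61, 92, 127, 154]

All cut coordinates (distinct, sorted): [0, 8, 18, 29, 40, 57, 61, 77, 87, 92, 101, 115, 123, 127, 136, 143, 150, 154, 162, 175]

Fragments:
  0→8: 8 bp
  8→18: 10 bp
  18→29: 11 bp
  29→40: 11 bp
  40→57: 17 bp
  57→61: 4 bp
  61→77: 16 bp
  77→87: 10 bp
  87→92: 5 bp
  92→101: 9 bp
  101→115: 14 bp
  115→123: 8 bp
  123→127: 4 bp
  127→136: 9 bp
  136→143: 7 bp
  143→150: 7 bp
  150→154: 4 bp
  154→162: 8 bp
  162→175: 13 bp
  175→0 (wrap): 177-175+0 = 2 bp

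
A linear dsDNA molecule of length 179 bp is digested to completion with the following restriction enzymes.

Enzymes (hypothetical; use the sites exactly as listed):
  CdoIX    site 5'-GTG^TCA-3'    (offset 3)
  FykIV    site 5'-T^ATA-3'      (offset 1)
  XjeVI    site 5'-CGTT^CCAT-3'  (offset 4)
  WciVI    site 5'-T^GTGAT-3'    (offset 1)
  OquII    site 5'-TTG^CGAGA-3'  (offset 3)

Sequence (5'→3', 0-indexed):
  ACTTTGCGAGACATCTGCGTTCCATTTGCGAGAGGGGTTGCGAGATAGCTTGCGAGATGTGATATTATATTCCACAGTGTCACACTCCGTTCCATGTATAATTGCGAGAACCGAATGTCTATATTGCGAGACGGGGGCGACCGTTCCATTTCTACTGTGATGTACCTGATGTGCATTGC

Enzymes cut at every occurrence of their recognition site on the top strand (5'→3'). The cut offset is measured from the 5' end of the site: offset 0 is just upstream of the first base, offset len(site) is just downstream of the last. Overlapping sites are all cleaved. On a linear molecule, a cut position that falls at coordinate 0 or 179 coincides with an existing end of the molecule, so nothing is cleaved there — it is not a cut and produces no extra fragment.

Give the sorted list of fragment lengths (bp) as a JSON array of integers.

[6,6,6,6,7,7,8,11,12,12,12,13,15,16,19,23]

Site scan:
  CdoIX (GTGTCA, off=3): starts [76] → cuts [79]
  FykIV (TATA, off=1): starts [65, 96, 119] → cuts [66, 97, 120]
  XjeVI (CGTTCCAT, off=4): starts [17, 87, 141] → cuts [21, 91, 145]
  WciVI (TGTGAT, off=1): starts [57, 155] → cuts [58, 156]
  OquII (TTGCGAGA, off=3): starts [3, 25, 37, 49, 101, 123] → cuts [6, 28, 40, 52, 104, 126]

Pooled cuts: [6, 21, 28, 40, 52, 58, 66, 79, 91, 97, 104, 120, 126, 145, 156]

Fragments:
  [0,6): 6 bp
  [6,21): 15 bp
  [21,28): 7 bp
  [28,40): 12 bp
  [40,52): 12 bp
  [52,58): 6 bp
  [58,66): 8 bp
  [66,79): 13 bp
  [79,91): 12 bp
  [91,97): 6 bp
  [97,104): 7 bp
  [104,120): 16 bp
  [120,126): 6 bp
  [126,145): 19 bp
  [145,156): 11 bp
  [156,179): 23 bp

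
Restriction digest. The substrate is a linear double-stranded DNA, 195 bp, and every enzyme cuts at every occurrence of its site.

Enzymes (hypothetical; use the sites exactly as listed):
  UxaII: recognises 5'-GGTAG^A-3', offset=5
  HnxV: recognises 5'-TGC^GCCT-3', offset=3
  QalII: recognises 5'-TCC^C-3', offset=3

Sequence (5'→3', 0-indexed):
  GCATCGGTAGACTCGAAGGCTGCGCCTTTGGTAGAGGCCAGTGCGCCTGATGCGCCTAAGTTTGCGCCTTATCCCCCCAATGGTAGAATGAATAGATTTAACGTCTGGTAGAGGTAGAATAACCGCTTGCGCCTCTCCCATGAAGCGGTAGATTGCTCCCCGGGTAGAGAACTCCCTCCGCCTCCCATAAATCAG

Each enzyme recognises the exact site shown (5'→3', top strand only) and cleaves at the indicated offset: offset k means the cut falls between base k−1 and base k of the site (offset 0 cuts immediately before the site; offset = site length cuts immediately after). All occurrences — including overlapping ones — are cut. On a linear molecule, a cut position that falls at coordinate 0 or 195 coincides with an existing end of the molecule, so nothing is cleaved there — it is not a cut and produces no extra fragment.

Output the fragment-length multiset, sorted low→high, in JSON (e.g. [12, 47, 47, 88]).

Per-enzyme occurrences:
  UxaII GGTAGA/5: at [5, 29, 81, 106, 112, 146, 162] ⇒ [10, 34, 86, 111, 117, 151, 167]
  HnxV TGCGCCT/3: at [20, 41, 50, 62, 127] ⇒ [23, 44, 53, 65, 130]
  QalII TCCC/3: at [71, 135, 156, 172, 182] ⇒ [74, 138, 159, 175, 185]

All cut coordinates (distinct, sorted): [10, 23, 34, 44, 53, 65, 74, 86, 111, 117, 130, 138, 151, 159, 167, 175, 185]

Fragment lengths:
  [0,10): 10 bp
  [10,23): 13 bp
  [23,34): 11 bp
  [34,44): 10 bp
  [44,53): 9 bp
  [53,65): 12 bp
  [65,74): 9 bp
  [74,86): 12 bp
  [86,111): 25 bp
  [111,117): 6 bp
  [117,130): 13 bp
  [130,138): 8 bp
  [138,151): 13 bp
  [151,159): 8 bp
  [159,167): 8 bp
  [167,175): 8 bp
  [175,185): 10 bp
  [185,195): 10 bp

[6,8,8,8,8,9,9,10,10,10,10,11,12,12,13,13,13,25]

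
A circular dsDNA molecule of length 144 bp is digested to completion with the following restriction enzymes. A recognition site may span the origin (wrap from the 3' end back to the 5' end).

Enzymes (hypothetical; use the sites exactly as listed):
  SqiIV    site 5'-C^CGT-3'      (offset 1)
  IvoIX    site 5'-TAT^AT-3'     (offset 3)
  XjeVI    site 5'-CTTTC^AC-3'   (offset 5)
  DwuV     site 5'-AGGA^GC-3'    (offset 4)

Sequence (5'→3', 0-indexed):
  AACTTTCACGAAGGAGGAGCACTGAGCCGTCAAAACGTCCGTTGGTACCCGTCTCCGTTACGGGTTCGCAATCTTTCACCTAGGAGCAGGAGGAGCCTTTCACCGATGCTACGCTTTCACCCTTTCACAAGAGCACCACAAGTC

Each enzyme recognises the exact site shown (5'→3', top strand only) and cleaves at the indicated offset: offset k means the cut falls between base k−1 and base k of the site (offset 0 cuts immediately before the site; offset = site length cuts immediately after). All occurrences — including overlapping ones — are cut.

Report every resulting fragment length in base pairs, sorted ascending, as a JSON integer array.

Site scan:
  SqiIV CCGT/1: at [26, 38, 48, 54] ⇒ [27, 39, 49, 55]
  IvoIX (TATAT, off=3): no sites
  XjeVI CTTTCAC/5: at [2, 72, 96, 113, 121] ⇒ [7, 77, 101, 118, 126]
  DwuV AGGAGC/4: at [14, 81, 90] ⇒ [18, 85, 94]

All cut coordinates (distinct, sorted): [7, 18, 27, 39, 49, 55, 77, 85, 94, 101, 118, 126]

Fragment lengths:
  7→18: 11 bp
  18→27: 9 bp
  27→39: 12 bp
  39→49: 10 bp
  49→55: 6 bp
  55→77: 22 bp
  77→85: 8 bp
  85→94: 9 bp
  94→101: 7 bp
  101→118: 17 bp
  118→126: 8 bp
  126→7 (wrap): 144-126+7 = 25 bp

[6,7,8,8,9,9,10,11,12,17,22,25]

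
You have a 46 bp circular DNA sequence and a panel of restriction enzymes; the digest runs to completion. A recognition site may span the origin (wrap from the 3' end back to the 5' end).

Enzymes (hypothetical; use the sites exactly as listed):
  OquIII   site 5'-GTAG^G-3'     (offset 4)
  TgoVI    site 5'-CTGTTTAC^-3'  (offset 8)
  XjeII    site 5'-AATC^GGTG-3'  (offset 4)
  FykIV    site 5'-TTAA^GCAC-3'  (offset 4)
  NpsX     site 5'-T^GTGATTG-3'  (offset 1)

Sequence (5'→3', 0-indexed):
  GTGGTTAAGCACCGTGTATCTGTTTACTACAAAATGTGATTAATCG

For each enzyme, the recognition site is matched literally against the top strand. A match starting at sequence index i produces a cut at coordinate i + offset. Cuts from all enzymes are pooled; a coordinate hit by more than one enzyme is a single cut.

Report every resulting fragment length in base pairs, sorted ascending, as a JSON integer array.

[9,18,19]

Scan for sites:
  OquIII (GTAGG, off=4): no sites
  TgoVI CTGTTTAC/8: at [19] ⇒ [27]
  XjeII AATCGGTG/4: at [41] ⇒ [45]
  FykIV TTAAGCAC/4: at [4] ⇒ [8]
  NpsX (TGTGATTG, off=1): no sites

All cut coordinates (distinct, sorted): [8, 27, 45]

Fragment lengths:
  8→27: 19 bp
  27→45: 18 bp
  45→8 (wrap): 46-45+8 = 9 bp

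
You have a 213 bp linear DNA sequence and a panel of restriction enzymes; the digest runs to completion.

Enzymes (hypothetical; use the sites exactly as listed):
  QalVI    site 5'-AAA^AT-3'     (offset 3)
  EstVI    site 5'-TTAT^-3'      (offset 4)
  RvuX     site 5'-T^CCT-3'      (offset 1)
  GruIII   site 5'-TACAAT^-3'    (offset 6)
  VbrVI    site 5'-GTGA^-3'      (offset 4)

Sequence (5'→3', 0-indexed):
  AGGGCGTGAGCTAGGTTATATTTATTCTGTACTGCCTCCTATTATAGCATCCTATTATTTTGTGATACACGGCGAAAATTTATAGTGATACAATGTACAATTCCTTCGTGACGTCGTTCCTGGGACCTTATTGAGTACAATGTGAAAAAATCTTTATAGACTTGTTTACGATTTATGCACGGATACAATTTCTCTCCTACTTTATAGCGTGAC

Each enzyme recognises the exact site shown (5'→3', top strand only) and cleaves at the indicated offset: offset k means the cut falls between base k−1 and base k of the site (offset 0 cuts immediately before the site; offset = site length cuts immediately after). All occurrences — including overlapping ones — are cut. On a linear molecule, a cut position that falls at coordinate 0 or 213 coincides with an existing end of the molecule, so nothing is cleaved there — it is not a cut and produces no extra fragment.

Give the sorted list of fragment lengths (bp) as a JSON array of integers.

Scan for sites:
  QalVI (AAAAT, off=3): starts [74, 146] → cuts [77, 149]
  EstVI (TTAT, off=4): starts [15, 21, 41, 54, 79, 127, 153, 172, 201] → cuts [19, 25, 45, 58, 83, 131, 157, 176, 205]
  RvuX (TCCT, off=1): starts [36, 49, 101, 117, 194] → cuts [37, 50, 102, 118, 195]
  GruIII (TACAAT, off=6): starts [88, 95, 135, 183] → cuts [94, 101, 141, 189]
  VbrVI (GTGA, off=4): starts [5, 61, 84, 107, 141, 208] → cuts [9, 65, 88, 111, 145, 212]

Pooled cuts: [9, 19, 25, 37, 45, 50, 58, 65, 77, 83, 88, 94, 101, 102, 111, 118, 131, 141, 145, 149, 157, 176, 189, 195, 205, 212]

Fragment lengths:
  [0,9): 9 bp
  [9,19): 10 bp
  [19,25): 6 bp
  [25,37): 12 bp
  [37,45): 8 bp
  [45,50): 5 bp
  [50,58): 8 bp
  [58,65): 7 bp
  [65,77): 12 bp
  [77,83): 6 bp
  [83,88): 5 bp
  [88,94): 6 bp
  [94,101): 7 bp
  [101,102): 1 bp
  [102,111): 9 bp
  [111,118): 7 bp
  [118,131): 13 bp
  [131,141): 10 bp
  [141,145): 4 bp
  [145,149): 4 bp
  [149,157): 8 bp
  [157,176): 19 bp
  [176,189): 13 bp
  [189,195): 6 bp
  [195,205): 10 bp
  [205,212): 7 bp
  [212,213): 1 bp

[1,1,4,4,5,5,6,6,6,6,7,7,7,7,8,8,8,9,9,10,10,10,12,12,13,13,19]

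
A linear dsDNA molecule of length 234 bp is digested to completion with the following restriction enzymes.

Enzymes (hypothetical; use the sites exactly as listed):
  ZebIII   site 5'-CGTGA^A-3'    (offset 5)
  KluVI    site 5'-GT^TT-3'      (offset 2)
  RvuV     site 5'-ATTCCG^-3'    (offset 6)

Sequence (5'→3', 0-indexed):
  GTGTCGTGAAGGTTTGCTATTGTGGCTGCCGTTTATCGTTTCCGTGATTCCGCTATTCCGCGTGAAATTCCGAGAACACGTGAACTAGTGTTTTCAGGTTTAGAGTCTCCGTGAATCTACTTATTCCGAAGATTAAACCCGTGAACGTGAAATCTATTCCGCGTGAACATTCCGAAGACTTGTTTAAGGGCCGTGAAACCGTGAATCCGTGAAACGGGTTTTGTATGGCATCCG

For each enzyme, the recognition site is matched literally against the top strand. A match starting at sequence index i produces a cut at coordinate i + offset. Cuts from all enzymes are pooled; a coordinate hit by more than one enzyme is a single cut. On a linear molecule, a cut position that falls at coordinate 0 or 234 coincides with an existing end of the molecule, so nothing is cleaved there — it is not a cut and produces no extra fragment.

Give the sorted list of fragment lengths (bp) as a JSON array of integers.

[4,5,5,6,7,7,7,8,8,8,8,8,8,9,9,11,11,13,13,14,15,15,16,19]

Site scan:
  ZebIII (CGTGAA, off=5): starts [4, 60, 78, 109, 139, 145, 161, 191, 199, 207] → cuts [9, 65, 83, 114, 144, 150, 166, 196, 204, 212]
  KluVI (GTTT, off=2): starts [11, 30, 37, 89, 97, 181, 217] → cuts [13, 32, 39, 91, 99, 183, 219]
  RvuV (ATTCCG, off=6): starts [46, 54, 66, 122, 155, 168] → cuts [52, 60, 72, 128, 161, 174]

All cut coordinates (distinct, sorted): [9, 13, 32, 39, 52, 60, 65, 72, 83, 91, 99, 114, 128, 144, 150, 161, 166, 174, 183, 196, 204, 212, 219]

Fragment lengths:
  [0,9): 9 bp
  [9,13): 4 bp
  [13,32): 19 bp
  [32,39): 7 bp
  [39,52): 13 bp
  [52,60): 8 bp
  [60,65): 5 bp
  [65,72): 7 bp
  [72,83): 11 bp
  [83,91): 8 bp
  [91,99): 8 bp
  [99,114): 15 bp
  [114,128): 14 bp
  [128,144): 16 bp
  [144,150): 6 bp
  [150,161): 11 bp
  [161,166): 5 bp
  [166,174): 8 bp
  [174,183): 9 bp
  [183,196): 13 bp
  [196,204): 8 bp
  [204,212): 8 bp
  [212,219): 7 bp
  [219,234): 15 bp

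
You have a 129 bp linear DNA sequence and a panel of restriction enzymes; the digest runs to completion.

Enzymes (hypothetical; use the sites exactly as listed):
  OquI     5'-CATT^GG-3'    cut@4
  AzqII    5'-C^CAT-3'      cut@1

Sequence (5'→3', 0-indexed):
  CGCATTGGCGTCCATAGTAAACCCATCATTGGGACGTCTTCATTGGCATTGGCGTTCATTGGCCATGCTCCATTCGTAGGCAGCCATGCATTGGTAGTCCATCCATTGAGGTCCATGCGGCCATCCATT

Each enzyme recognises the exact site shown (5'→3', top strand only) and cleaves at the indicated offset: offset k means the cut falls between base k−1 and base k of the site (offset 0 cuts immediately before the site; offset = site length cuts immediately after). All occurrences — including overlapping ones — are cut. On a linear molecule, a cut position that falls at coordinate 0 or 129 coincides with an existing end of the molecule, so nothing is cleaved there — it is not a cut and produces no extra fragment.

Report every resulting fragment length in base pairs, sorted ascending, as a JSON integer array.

Per-enzyme occurrences:
  OquI (CATTGG, off=4): starts [2, 26, 40, 46, 56, 88] → cuts [6, 30, 44, 50, 60, 92]
  AzqII (CCAT, off=1): starts [11, 22, 62, 69, 83, 98, 102, 112, 120, 124] → cuts [12, 23, 63, 70, 84, 99, 103, 113, 121, 125]

All cut coordinates (distinct, sorted): [6, 12, 23, 30, 44, 50, 60, 63, 70, 84, 92, 99, 103, 113, 121, 125]

Fragments:
  [0,6): 6 bp
  [6,12): 6 bp
  [12,23): 11 bp
  [23,30): 7 bp
  [30,44): 14 bp
  [44,50): 6 bp
  [50,60): 10 bp
  [60,63): 3 bp
  [63,70): 7 bp
  [70,84): 14 bp
  [84,92): 8 bp
  [92,99): 7 bp
  [99,103): 4 bp
  [103,113): 10 bp
  [113,121): 8 bp
  [121,125): 4 bp
  [125,129): 4 bp

[3,4,4,4,6,6,6,7,7,7,8,8,10,10,11,14,14]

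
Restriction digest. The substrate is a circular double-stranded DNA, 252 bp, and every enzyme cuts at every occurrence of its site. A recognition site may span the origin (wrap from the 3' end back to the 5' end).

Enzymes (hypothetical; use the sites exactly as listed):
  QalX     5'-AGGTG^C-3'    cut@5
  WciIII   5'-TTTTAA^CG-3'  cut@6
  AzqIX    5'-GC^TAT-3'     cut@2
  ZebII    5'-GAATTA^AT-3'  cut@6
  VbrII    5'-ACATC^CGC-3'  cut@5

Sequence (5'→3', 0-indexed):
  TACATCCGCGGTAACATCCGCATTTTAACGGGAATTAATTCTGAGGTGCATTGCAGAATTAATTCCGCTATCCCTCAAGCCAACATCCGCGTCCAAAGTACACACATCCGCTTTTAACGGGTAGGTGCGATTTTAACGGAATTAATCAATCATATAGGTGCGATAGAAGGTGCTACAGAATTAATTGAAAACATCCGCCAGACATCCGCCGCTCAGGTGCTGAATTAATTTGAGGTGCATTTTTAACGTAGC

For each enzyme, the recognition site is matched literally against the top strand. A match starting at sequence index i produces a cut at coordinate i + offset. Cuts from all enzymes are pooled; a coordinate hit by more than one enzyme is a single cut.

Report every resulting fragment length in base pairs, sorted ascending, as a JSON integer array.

[7,8,8,9,9,9,9,10,10,10,11,11,11,12,12,12,12,13,13,16,19,21]

Site scan:
  QalX (AGGTGC, off=5): starts [43, 122, 155, 167, 214, 232] → cuts [48, 127, 160, 172, 219, 237]
  WciIII (TTTTAACG, off=6): starts [22, 111, 130, 240] → cuts [28, 117, 136, 246]
  AzqIX (GCTAT, off=2): starts [66] → cuts [68]
  ZebII (GAATTAAT, off=6): starts [31, 55, 138, 177, 221] → cuts [37, 61, 144, 183, 227]
  VbrII (ACATCCGC, off=5): starts [1, 13, 82, 103, 190, 201] → cuts [6, 18, 87, 108, 195, 206]

Pooled cuts: [6, 18, 28, 37, 48, 61, 68, 87, 108, 117, 127, 136, 144, 160, 172, 183, 195, 206, 219, 227, 237, 246]

Fragment lengths:
  6→18: 12 bp
  18→28: 10 bp
  28→37: 9 bp
  37→48: 11 bp
  48→61: 13 bp
  61→68: 7 bp
  68→87: 19 bp
  87→108: 21 bp
  108→117: 9 bp
  117→127: 10 bp
  127→136: 9 bp
  136→144: 8 bp
  144→160: 16 bp
  160→172: 12 bp
  172→183: 11 bp
  183→195: 12 bp
  195→206: 11 bp
  206→219: 13 bp
  219→227: 8 bp
  227→237: 10 bp
  237→246: 9 bp
  246→6 (wrap): 252-246+6 = 12 bp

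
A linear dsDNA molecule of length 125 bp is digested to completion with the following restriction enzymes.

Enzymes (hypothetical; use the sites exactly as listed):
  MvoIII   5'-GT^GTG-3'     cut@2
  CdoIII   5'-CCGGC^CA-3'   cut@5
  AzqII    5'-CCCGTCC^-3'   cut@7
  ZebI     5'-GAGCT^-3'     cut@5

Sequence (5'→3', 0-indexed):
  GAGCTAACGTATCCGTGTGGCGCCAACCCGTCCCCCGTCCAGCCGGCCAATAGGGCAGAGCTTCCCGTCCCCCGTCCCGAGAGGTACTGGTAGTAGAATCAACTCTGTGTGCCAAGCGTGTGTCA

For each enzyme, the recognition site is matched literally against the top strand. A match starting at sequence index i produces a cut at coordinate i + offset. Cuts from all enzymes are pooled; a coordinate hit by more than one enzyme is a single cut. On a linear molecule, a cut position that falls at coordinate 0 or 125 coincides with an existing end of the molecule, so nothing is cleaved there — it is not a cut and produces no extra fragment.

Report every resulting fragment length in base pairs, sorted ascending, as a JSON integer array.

Site scan:
  MvoIII GTGTG/2: at [14, 106, 117] ⇒ [16, 108, 119]
  CdoIII CCGGCCA/5: at [42] ⇒ [47]
  AzqII CCCGTCC/7: at [26, 33, 63, 70] ⇒ [33, 40, 70, 77]
  ZebI GAGCT/5: at [0, 57] ⇒ [5, 62]

Pooled cuts: [5, 16, 33, 40, 47, 62, 70, 77, 108, 119]

Fragment lengths:
  [0,5): 5 bp
  [5,16): 11 bp
  [16,33): 17 bp
  [33,40): 7 bp
  [40,47): 7 bp
  [47,62): 15 bp
  [62,70): 8 bp
  [70,77): 7 bp
  [77,108): 31 bp
  [108,119): 11 bp
  [119,125): 6 bp

[5,6,7,7,7,8,11,11,15,17,31]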